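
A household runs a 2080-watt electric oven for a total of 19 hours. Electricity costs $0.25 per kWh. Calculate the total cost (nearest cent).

$9.88

Energy = 2.08 kW × 19 h = 39.52 kWh
Cost = 39.52 kWh × $0.25/kWh = $9.88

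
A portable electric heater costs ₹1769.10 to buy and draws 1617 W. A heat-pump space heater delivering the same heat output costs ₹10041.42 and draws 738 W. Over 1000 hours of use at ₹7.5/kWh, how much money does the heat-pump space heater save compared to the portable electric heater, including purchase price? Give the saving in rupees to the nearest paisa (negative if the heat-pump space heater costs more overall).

-₹1679.82

portable electric heater: ₹1769.10 + (1617/1000) kW × 1000 h × ₹7.5 = ₹1769.10 + ₹12127.5 = ₹13896.6
heat-pump space heater: ₹10041.42 + (738/1000) kW × 1000 h × ₹7.5 = ₹10041.42 + ₹5535 = ₹15576.42
Saving = ₹13896.6 − ₹15576.42 = −₹1679.82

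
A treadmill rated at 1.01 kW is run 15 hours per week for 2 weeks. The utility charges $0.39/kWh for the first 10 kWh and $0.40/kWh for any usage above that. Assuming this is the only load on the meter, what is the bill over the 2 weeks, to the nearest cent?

Runtime = 15 h/week × 2 weeks = 30 h
Energy = 1.01 kW × 30 h = 30.3 kWh
Tier 1 (0–10 kWh): 10 × $0.39 = $3.9
Above 10 kWh: 20.3 × $0.40 = $8.12
Bill = $12.02

$12.02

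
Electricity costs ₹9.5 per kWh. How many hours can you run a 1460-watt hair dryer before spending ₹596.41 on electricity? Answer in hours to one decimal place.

Energy available = ₹596.41 ÷ ₹9.5/kWh = 62.78 kWh
Hours = 62.78 kWh ÷ 1.46 kW = 43.0 h

43.0 h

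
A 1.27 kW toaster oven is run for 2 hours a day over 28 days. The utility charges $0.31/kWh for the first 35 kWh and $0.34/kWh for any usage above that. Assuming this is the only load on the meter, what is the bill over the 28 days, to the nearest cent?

$23.13

Runtime = 2 h/day × 28 days = 56 h
Energy = 1.27 kW × 56 h = 71.12 kWh
Tier 1 (0–35 kWh): 35 × $0.31 = $10.85
Above 35 kWh: 36.12 × $0.34 = $12.2808
Bill = $23.13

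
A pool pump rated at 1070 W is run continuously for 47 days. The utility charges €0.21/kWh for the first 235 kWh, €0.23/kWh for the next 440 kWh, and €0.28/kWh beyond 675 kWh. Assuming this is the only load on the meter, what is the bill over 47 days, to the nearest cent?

Runtime = 24 h × 47 = 1128 h
Energy = 1.07 kW × 1128 h = 1206.96 kWh
Tier 1 (0–235 kWh): 235 × €0.21 = €49.35
Tier 2 (235–675 kWh): 440 × €0.23 = €101.2
Above 675 kWh: 531.96 × €0.28 = €148.9488
Bill = €299.50

€299.50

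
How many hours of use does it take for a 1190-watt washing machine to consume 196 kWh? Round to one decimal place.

164.7 h

Hours = 196 kWh ÷ 1.19 kW = 164.7 h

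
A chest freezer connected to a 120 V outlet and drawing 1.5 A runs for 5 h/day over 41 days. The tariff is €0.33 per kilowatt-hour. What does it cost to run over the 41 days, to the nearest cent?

Power = 1.5 A × 120 V = 180 W = 0.18 kW
Runtime = 5 h/day × 41 days = 205 h
Energy = 0.18 kW × 205 h = 36.9 kWh
Cost = 36.9 kWh × €0.33/kWh = €12.18

€12.18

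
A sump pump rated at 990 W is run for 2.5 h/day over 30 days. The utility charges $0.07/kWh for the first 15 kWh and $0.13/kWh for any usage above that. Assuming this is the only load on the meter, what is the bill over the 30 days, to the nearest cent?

$8.75

Runtime = 2.5 h/day × 30 days = 75 h
Energy = 0.99 kW × 75 h = 74.25 kWh
Tier 1 (0–15 kWh): 15 × $0.07 = $1.05
Above 15 kWh: 59.25 × $0.13 = $7.7025
Bill = $8.75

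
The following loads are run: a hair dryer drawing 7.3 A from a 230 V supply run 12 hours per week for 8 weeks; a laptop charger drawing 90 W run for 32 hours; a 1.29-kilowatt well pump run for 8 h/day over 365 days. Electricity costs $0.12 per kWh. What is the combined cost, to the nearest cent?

hair dryer: Power = 7.3 A × 230 V = 1679 W = 1.679 kW
hair dryer: Runtime = 12 h/week × 8 weeks = 96 h
hair dryer: 1.679 kW × 96 h = 161.184 kWh
laptop charger: 0.09 kW × 32 h = 2.88 kWh
well pump: Runtime = 8 h/day × 365 days = 2920 h
well pump: 1.29 kW × 2920 h = 3766.8 kWh
Total energy = 3930.864 kWh
Cost = 3930.864 × $0.12 = $471.70

$471.70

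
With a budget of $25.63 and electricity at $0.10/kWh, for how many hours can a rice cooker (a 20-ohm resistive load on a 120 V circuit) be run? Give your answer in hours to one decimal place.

356.0 h

Power = V²/R = 120²/20 = 720 W = 0.72 kW
Energy available = $25.63 ÷ $0.10/kWh = 256.3 kWh
Hours = 256.3 kWh ÷ 0.72 kW = 356.0 h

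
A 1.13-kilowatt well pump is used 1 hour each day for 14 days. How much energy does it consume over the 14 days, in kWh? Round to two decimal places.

Runtime = 1 h/day × 14 days = 14 h
Energy = 1.13 kW × 14 h = 15.82 kWh

15.82 kWh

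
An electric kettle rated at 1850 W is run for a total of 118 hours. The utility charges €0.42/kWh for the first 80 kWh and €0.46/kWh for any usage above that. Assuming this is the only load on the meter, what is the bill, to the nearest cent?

Energy = 1.85 kW × 118 h = 218.3 kWh
Tier 1 (0–80 kWh): 80 × €0.42 = €33.6
Above 80 kWh: 138.3 × €0.46 = €63.618
Bill = €97.22

€97.22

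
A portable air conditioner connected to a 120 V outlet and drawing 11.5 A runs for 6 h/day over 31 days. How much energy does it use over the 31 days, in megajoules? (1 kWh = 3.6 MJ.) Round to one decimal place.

Power = 11.5 A × 120 V = 1380 W = 1.38 kW
Runtime = 6 h/day × 31 days = 186 h
Energy = 1.38 kW × 186 h = 256.68 kWh
= 256.68 × 3.6 MJ = 924.0 MJ

924.0 MJ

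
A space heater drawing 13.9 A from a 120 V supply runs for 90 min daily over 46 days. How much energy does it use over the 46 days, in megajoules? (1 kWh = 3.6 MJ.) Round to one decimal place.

414.3 MJ

Power = 13.9 A × 120 V = 1668 W = 1.668 kW
Runtime = 90 min × 46 = 4140 min = 69 h
Energy = 1.668 kW × 69 h = 115.092 kWh
= 115.092 × 3.6 MJ = 414.3 MJ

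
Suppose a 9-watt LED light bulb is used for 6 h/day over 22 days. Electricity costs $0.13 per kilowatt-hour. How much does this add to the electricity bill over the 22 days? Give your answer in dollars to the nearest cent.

Runtime = 6 h/day × 22 days = 132 h
Energy = 0.009 kW × 132 h = 1.188 kWh
Cost = 1.188 kWh × $0.13/kWh = $0.15

$0.15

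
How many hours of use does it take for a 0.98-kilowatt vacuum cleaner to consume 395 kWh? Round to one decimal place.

403.1 h

Hours = 395 kWh ÷ 0.98 kW = 403.1 h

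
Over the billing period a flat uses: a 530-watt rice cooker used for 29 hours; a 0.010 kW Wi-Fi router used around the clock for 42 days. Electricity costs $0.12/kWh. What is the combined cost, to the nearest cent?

rice cooker: 0.53 kW × 29 h = 15.37 kWh
Wi-Fi router: Runtime = 24 h × 42 = 1008 h
Wi-Fi router: 0.01 kW × 1008 h = 10.08 kWh
Total energy = 25.45 kWh
Cost = 25.45 × $0.12 = $3.05

$3.05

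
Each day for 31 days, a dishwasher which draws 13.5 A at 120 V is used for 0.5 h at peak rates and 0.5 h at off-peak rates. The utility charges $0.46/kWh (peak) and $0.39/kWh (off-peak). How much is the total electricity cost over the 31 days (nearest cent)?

$21.34

Power = 13.5 A × 120 V = 1620 W = 1.62 kW
Peak energy = 1.62 kW × 0.5 h × 31 = 25.11 kWh
Off-peak energy = 1.62 kW × 0.5 h × 31 = 25.11 kWh
Cost = 25.11 × $0.46 + 25.11 × $0.39 = $11.5506 + $9.7929 = $21.34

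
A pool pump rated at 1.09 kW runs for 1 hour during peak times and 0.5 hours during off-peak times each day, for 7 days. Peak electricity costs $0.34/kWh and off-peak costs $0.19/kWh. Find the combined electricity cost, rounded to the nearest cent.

$3.32

Peak energy = 1.09 kW × 1 h × 7 = 7.63 kWh
Off-peak energy = 1.09 kW × 0.5 h × 7 = 3.815 kWh
Cost = 7.63 × $0.34 + 3.815 × $0.19 = $2.5942 + $0.72485 = $3.32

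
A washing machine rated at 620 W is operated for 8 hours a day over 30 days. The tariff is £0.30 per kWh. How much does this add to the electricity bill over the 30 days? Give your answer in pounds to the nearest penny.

Runtime = 8 h/day × 30 days = 240 h
Energy = 0.62 kW × 240 h = 148.8 kWh
Cost = 148.8 kWh × £0.30/kWh = £44.64

£44.64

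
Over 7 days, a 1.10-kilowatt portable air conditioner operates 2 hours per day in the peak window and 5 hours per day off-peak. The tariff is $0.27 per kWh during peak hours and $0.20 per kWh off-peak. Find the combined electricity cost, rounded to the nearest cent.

Peak energy = 1.1 kW × 2 h × 7 = 15.4 kWh
Off-peak energy = 1.1 kW × 5 h × 7 = 38.5 kWh
Cost = 15.4 × $0.27 + 38.5 × $0.20 = $4.158 + $7.7 = $11.86

$11.86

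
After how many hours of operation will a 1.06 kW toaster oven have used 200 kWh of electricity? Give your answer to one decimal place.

188.7 h

Hours = 200 kWh ÷ 1.06 kW = 188.7 h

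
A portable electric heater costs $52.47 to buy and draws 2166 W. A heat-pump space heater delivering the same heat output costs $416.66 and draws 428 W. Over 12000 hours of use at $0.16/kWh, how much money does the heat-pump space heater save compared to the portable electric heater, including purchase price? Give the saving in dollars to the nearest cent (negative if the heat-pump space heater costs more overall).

$2972.77

portable electric heater: $52.47 + (2166/1000) kW × 12000 h × $0.16 = $52.47 + $4158.72 = $4211.19
heat-pump space heater: $416.66 + (428/1000) kW × 12000 h × $0.16 = $416.66 + $821.76 = $1238.42
Saving = $4211.19 − $1238.42 = $2972.77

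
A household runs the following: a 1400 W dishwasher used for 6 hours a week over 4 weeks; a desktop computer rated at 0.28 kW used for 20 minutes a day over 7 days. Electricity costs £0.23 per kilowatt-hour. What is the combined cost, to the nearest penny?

£7.88

dishwasher: Runtime = 6 h/week × 4 weeks = 24 h
dishwasher: 1.4 kW × 24 h = 33.6 kWh
desktop computer: Runtime = 20 min × 7 = 140 min = 2.333333… h
desktop computer: 0.28 kW × 2.333333… h = 0.653333… kWh
Total energy = 34.253333… kWh
Cost = 34.253333… × £0.23 = £7.88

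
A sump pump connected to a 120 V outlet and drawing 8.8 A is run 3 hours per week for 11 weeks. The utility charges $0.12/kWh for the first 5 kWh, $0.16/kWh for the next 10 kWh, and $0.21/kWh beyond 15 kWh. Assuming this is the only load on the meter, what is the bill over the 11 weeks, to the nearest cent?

$6.37

Power = 8.8 A × 120 V = 1056 W = 1.056 kW
Runtime = 3 h/week × 11 weeks = 33 h
Energy = 1.056 kW × 33 h = 34.848 kWh
Tier 1 (0–5 kWh): 5 × $0.12 = $0.6
Tier 2 (5–15 kWh): 10 × $0.16 = $1.6
Above 15 kWh: 19.848 × $0.21 = $4.16808
Bill = $6.37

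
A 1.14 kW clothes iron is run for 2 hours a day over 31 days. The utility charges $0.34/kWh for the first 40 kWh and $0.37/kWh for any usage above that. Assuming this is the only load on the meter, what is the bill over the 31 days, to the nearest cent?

Runtime = 2 h/day × 31 days = 62 h
Energy = 1.14 kW × 62 h = 70.68 kWh
Tier 1 (0–40 kWh): 40 × $0.34 = $13.6
Above 40 kWh: 30.68 × $0.37 = $11.3516
Bill = $24.95

$24.95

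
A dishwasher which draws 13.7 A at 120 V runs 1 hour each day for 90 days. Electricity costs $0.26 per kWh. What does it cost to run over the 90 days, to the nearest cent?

$38.47

Power = 13.7 A × 120 V = 1644 W = 1.644 kW
Runtime = 1 h/day × 90 days = 90 h
Energy = 1.644 kW × 90 h = 147.96 kWh
Cost = 147.96 kWh × $0.26/kWh = $38.47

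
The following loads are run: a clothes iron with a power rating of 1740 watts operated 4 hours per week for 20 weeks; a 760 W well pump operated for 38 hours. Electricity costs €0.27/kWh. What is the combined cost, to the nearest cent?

clothes iron: Runtime = 4 h/week × 20 weeks = 80 h
clothes iron: 1.74 kW × 80 h = 139.2 kWh
well pump: 0.76 kW × 38 h = 28.88 kWh
Total energy = 168.08 kWh
Cost = 168.08 × €0.27 = €45.38

€45.38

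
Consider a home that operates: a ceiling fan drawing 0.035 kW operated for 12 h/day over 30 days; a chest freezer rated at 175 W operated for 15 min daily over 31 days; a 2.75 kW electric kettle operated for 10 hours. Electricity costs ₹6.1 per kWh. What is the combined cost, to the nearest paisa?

ceiling fan: Runtime = 12 h/day × 30 days = 360 h
ceiling fan: 0.035 kW × 360 h = 12.6 kWh
chest freezer: Runtime = 15 min × 31 = 465 min = 7.75 h
chest freezer: 0.175 kW × 7.75 h = 1.35625 kWh
electric kettle: 2.75 kW × 10 h = 27.5 kWh
Total energy = 41.45625 kWh
Cost = 41.45625 × ₹6.1 = ₹252.88

₹252.88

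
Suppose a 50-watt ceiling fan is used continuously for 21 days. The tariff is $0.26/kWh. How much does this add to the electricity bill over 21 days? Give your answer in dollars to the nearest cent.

$6.55

Runtime = 24 h × 21 = 504 h
Energy = 0.05 kW × 504 h = 25.2 kWh
Cost = 25.2 kWh × $0.26/kWh = $6.55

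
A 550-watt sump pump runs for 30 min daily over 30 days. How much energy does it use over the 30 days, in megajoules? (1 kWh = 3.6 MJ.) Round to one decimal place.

Runtime = 30 min × 30 = 900 min = 15 h
Energy = 0.55 kW × 15 h = 8.25 kWh
= 8.25 × 3.6 MJ = 29.7 MJ

29.7 MJ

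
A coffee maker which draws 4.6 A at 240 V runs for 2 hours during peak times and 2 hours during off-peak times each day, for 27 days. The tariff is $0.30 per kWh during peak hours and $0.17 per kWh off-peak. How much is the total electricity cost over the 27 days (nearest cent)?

$28.02

Power = 4.6 A × 240 V = 1104 W = 1.104 kW
Peak energy = 1.104 kW × 2 h × 27 = 59.616 kWh
Off-peak energy = 1.104 kW × 2 h × 27 = 59.616 kWh
Cost = 59.616 × $0.30 + 59.616 × $0.17 = $17.8848 + $10.13472 = $28.02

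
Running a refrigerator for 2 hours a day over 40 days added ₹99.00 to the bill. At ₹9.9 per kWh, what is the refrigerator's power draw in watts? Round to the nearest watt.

Energy = ₹99.00 ÷ ₹9.9/kWh = 10 kWh
Runtime = 2 h/day × 40 days = 80 h
Power = 10 kWh ÷ 80 h = 0.125 kW = 125 W

125 W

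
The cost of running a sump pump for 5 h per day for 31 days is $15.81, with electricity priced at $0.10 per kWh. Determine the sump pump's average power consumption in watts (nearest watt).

1020 W

Energy = $15.81 ÷ $0.10/kWh = 158.1 kWh
Runtime = 5 h/day × 31 days = 155 h
Power = 158.1 kWh ÷ 155 h = 1.02 kW = 1020 W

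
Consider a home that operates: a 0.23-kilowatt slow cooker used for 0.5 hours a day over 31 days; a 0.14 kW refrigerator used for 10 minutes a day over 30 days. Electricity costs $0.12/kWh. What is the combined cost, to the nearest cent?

slow cooker: Runtime = 0.5 h/day × 31 days = 15.5 h
slow cooker: 0.23 kW × 15.5 h = 3.565 kWh
refrigerator: Runtime = 10 min × 30 = 300 min = 5 h
refrigerator: 0.14 kW × 5 h = 0.7 kWh
Total energy = 4.265 kWh
Cost = 4.265 × $0.12 = $0.51

$0.51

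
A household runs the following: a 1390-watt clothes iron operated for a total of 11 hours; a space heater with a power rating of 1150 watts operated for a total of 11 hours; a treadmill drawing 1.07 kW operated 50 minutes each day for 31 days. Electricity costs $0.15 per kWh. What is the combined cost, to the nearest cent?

clothes iron: 1.39 kW × 11 h = 15.29 kWh
space heater: 1.15 kW × 11 h = 12.65 kWh
treadmill: Runtime = 50 min × 31 = 1550 min = 25.833333… h
treadmill: 1.07 kW × 25.833333… h = 27.641666… kWh
Total energy = 55.581666… kWh
Cost = 55.581666… × $0.15 = $8.34

$8.34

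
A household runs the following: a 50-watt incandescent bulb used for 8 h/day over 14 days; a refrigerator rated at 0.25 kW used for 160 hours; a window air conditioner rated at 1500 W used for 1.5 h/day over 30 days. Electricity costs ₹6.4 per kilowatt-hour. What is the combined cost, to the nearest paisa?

incandescent bulb: Runtime = 8 h/day × 14 days = 112 h
incandescent bulb: 0.05 kW × 112 h = 5.6 kWh
refrigerator: 0.25 kW × 160 h = 40 kWh
window air conditioner: Runtime = 1.5 h/day × 30 days = 45 h
window air conditioner: 1.5 kW × 45 h = 67.5 kWh
Total energy = 113.1 kWh
Cost = 113.1 × ₹6.4 = ₹723.84

₹723.84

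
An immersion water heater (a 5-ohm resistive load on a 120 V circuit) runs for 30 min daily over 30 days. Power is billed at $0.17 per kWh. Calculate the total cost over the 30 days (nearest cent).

$7.34

Power = V²/R = 120²/5 = 2880 W = 2.88 kW
Runtime = 30 min × 30 = 900 min = 15 h
Energy = 2.88 kW × 15 h = 43.2 kWh
Cost = 43.2 kWh × $0.17/kWh = $7.34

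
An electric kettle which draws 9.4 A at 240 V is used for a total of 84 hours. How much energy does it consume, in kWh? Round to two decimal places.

189.50 kWh

Power = 9.4 A × 240 V = 2256 W = 2.256 kW
Energy = 2.256 kW × 84 h = 189.504 kWh ≈ 189.50 kWh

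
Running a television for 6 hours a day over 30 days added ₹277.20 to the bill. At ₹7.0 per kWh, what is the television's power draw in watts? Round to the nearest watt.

Energy = ₹277.20 ÷ ₹7.0/kWh = 39.6 kWh
Runtime = 6 h/day × 30 days = 180 h
Power = 39.6 kWh ÷ 180 h = 0.22 kW = 220 W

220 W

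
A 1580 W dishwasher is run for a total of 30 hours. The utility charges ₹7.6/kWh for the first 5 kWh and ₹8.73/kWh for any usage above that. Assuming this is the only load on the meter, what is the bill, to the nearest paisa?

₹408.15

Energy = 1.58 kW × 30 h = 47.4 kWh
Tier 1 (0–5 kWh): 5 × ₹7.6 = ₹38
Above 5 kWh: 42.4 × ₹8.73 = ₹370.152
Bill = ₹408.15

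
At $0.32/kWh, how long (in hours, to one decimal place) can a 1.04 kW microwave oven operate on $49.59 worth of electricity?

149.0 h

Energy available = $49.59 ÷ $0.32/kWh = 154.9688 kWh
Hours = 154.9688 kWh ÷ 1.04 kW = 149.0 h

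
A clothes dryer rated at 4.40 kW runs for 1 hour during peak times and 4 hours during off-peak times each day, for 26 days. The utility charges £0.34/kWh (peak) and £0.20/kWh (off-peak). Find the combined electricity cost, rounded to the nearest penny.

Peak energy = 4.4 kW × 1 h × 26 = 114.4 kWh
Off-peak energy = 4.4 kW × 4 h × 26 = 457.6 kWh
Cost = 114.4 × £0.34 + 457.6 × £0.20 = £38.896 + £91.52 = £130.42

£130.42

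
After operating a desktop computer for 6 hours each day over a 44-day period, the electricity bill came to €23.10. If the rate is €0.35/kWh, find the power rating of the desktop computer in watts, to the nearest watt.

250 W

Energy = €23.10 ÷ €0.35/kWh = 66 kWh
Runtime = 6 h/day × 44 days = 264 h
Power = 66 kWh ÷ 264 h = 0.25 kW = 250 W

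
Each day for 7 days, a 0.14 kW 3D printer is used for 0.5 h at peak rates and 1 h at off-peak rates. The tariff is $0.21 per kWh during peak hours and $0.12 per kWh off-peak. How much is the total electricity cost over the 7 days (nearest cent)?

$0.22

Peak energy = 0.14 kW × 0.5 h × 7 = 0.49 kWh
Off-peak energy = 0.14 kW × 1 h × 7 = 0.98 kWh
Cost = 0.49 × $0.21 + 0.98 × $0.12 = $0.1029 + $0.1176 = $0.22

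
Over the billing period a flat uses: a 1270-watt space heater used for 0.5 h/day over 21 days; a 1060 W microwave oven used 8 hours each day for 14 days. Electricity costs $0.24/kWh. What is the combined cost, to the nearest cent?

space heater: Runtime = 0.5 h/day × 21 days = 10.5 h
space heater: 1.27 kW × 10.5 h = 13.335 kWh
microwave oven: Runtime = 8 h/day × 14 days = 112 h
microwave oven: 1.06 kW × 112 h = 118.72 kWh
Total energy = 132.055 kWh
Cost = 132.055 × $0.24 = $31.69

$31.69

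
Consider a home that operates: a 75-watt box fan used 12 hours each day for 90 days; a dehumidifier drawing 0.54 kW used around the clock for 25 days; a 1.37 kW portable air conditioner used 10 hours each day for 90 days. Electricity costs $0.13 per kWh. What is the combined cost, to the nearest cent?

box fan: Runtime = 12 h/day × 90 days = 1080 h
box fan: 0.075 kW × 1080 h = 81 kWh
dehumidifier: Runtime = 24 h × 25 = 600 h
dehumidifier: 0.54 kW × 600 h = 324 kWh
portable air conditioner: Runtime = 10 h/day × 90 days = 900 h
portable air conditioner: 1.37 kW × 900 h = 1233 kWh
Total energy = 1638 kWh
Cost = 1638 × $0.13 = $212.94

$212.94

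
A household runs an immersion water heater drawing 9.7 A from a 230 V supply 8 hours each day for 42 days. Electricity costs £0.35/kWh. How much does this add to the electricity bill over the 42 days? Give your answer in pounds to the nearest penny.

£262.37

Power = 9.7 A × 230 V = 2231 W = 2.231 kW
Runtime = 8 h/day × 42 days = 336 h
Energy = 2.231 kW × 336 h = 749.616 kWh
Cost = 749.616 kWh × £0.35/kWh = £262.37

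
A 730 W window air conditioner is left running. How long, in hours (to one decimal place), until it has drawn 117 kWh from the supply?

Hours = 117 kWh ÷ 0.73 kW = 160.3 h

160.3 h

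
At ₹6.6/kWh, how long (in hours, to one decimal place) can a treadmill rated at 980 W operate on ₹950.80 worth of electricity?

Energy available = ₹950.80 ÷ ₹6.6/kWh = 144.0606 kWh
Hours = 144.0606 kWh ÷ 0.98 kW = 147.0 h

147.0 h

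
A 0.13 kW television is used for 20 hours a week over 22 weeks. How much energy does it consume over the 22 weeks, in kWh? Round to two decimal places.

Runtime = 20 h/week × 22 weeks = 440 h
Energy = 0.13 kW × 440 h = 57.2 kWh

57.20 kWh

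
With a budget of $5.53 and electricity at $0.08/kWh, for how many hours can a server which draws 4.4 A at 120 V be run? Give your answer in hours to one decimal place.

Power = 4.4 A × 120 V = 528 W = 0.528 kW
Energy available = $5.53 ÷ $0.08/kWh = 69.125 kWh
Hours = 69.125 kWh ÷ 0.528 kW = 130.9 h

130.9 h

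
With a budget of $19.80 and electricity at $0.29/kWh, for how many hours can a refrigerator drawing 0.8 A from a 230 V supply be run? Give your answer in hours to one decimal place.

371.1 h

Power = 0.8 A × 230 V = 184 W = 0.184 kW
Energy available = $19.80 ÷ $0.29/kWh = 68.2759 kWh
Hours = 68.2759 kWh ÷ 0.184 kW = 371.1 h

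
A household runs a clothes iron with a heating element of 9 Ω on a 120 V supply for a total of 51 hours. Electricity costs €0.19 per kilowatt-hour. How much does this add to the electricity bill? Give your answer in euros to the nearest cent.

Power = V²/R = 120²/9 = 1600 W = 1.6 kW
Energy = 1.6 kW × 51 h = 81.6 kWh
Cost = 81.6 kWh × €0.19/kWh = €15.50

€15.50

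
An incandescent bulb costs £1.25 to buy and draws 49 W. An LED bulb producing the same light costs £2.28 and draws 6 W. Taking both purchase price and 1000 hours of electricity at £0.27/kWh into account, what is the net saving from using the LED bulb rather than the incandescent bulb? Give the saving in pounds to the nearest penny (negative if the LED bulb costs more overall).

£10.58

incandescent bulb: £1.25 + (49/1000) kW × 1000 h × £0.27 = £1.25 + £13.23 = £14.48
LED bulb: £2.28 + (6/1000) kW × 1000 h × £0.27 = £2.28 + £1.62 = £3.9
Saving = £14.48 − £3.9 = £10.58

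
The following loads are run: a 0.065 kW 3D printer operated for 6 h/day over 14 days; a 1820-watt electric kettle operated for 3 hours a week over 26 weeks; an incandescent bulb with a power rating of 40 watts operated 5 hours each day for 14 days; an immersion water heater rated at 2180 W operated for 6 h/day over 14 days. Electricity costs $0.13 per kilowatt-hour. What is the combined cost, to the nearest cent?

$43.33

3D printer: Runtime = 6 h/day × 14 days = 84 h
3D printer: 0.065 kW × 84 h = 5.46 kWh
electric kettle: Runtime = 3 h/week × 26 weeks = 78 h
electric kettle: 1.82 kW × 78 h = 141.96 kWh
incandescent bulb: Runtime = 5 h/day × 14 days = 70 h
incandescent bulb: 0.04 kW × 70 h = 2.8 kWh
immersion water heater: Runtime = 6 h/day × 14 days = 84 h
immersion water heater: 2.18 kW × 84 h = 183.12 kWh
Total energy = 333.34 kWh
Cost = 333.34 × $0.13 = $43.33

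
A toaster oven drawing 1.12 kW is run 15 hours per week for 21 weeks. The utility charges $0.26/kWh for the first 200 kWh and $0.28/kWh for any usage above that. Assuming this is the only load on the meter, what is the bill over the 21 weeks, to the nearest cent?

$94.78

Runtime = 15 h/week × 21 weeks = 315 h
Energy = 1.12 kW × 315 h = 352.8 kWh
Tier 1 (0–200 kWh): 200 × $0.26 = $52
Above 200 kWh: 152.8 × $0.28 = $42.784
Bill = $94.78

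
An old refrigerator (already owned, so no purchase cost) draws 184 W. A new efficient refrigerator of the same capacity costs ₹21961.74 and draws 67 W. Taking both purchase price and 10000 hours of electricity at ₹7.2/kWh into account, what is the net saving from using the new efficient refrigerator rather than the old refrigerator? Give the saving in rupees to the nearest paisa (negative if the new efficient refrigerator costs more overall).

-₹13537.74

old refrigerator: ₹0.00 + (184/1000) kW × 10000 h × ₹7.2 = ₹0.00 + ₹13248 = ₹13248
new efficient refrigerator: ₹21961.74 + (67/1000) kW × 10000 h × ₹7.2 = ₹21961.74 + ₹4824 = ₹26785.74
Saving = ₹13248 − ₹26785.74 = −₹13537.74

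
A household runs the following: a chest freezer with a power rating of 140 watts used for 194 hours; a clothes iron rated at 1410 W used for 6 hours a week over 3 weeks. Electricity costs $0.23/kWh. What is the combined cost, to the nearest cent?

$12.08

chest freezer: 0.14 kW × 194 h = 27.16 kWh
clothes iron: Runtime = 6 h/week × 3 weeks = 18 h
clothes iron: 1.41 kW × 18 h = 25.38 kWh
Total energy = 52.54 kWh
Cost = 52.54 × $0.23 = $12.08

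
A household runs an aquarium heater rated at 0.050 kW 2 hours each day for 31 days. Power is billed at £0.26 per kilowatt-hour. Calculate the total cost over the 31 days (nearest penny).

£0.81

Runtime = 2 h/day × 31 days = 62 h
Energy = 0.05 kW × 62 h = 3.1 kWh
Cost = 3.1 kWh × £0.26/kWh = £0.81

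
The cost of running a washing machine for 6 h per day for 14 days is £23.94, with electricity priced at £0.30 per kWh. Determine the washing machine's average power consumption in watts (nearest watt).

950 W

Energy = £23.94 ÷ £0.30/kWh = 79.8 kWh
Runtime = 6 h/day × 14 days = 84 h
Power = 79.8 kWh ÷ 84 h = 0.95 kW = 950 W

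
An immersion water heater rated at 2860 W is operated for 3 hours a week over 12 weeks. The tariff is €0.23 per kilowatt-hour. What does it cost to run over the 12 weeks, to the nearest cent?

Runtime = 3 h/week × 12 weeks = 36 h
Energy = 2.86 kW × 36 h = 102.96 kWh
Cost = 102.96 kWh × €0.23/kWh = €23.68

€23.68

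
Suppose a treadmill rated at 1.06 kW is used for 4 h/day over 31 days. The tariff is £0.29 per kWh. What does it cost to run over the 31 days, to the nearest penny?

£38.12

Runtime = 4 h/day × 31 days = 124 h
Energy = 1.06 kW × 124 h = 131.44 kWh
Cost = 131.44 kWh × £0.29/kWh = £38.12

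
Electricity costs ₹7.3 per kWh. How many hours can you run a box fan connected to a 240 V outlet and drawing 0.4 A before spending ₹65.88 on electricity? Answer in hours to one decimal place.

94.0 h

Power = 0.4 A × 240 V = 96 W = 0.096 kW
Energy available = ₹65.88 ÷ ₹7.3/kWh = 9.0247 kWh
Hours = 9.0247 kWh ÷ 0.096 kW = 94.0 h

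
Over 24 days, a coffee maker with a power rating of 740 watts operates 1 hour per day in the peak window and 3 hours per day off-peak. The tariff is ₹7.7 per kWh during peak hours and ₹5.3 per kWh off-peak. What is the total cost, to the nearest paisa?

₹419.14

Peak energy = 0.74 kW × 1 h × 24 = 17.76 kWh
Off-peak energy = 0.74 kW × 3 h × 24 = 53.28 kWh
Cost = 17.76 × ₹7.7 + 53.28 × ₹5.3 = ₹136.752 + ₹282.384 = ₹419.14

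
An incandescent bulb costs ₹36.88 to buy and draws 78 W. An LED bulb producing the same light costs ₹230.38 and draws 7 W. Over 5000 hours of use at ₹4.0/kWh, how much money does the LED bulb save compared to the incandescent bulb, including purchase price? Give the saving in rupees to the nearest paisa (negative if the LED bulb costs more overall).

₹1226.50

incandescent bulb: ₹36.88 + (78/1000) kW × 5000 h × ₹4.0 = ₹36.88 + ₹1560 = ₹1596.88
LED bulb: ₹230.38 + (7/1000) kW × 5000 h × ₹4.0 = ₹230.38 + ₹140 = ₹370.38
Saving = ₹1596.88 − ₹370.38 = ₹1226.5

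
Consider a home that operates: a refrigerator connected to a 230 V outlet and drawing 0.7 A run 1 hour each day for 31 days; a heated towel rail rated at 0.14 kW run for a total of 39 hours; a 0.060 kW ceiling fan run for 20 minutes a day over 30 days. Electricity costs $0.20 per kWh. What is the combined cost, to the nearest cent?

refrigerator: Power = 0.7 A × 230 V = 161 W = 0.161 kW
refrigerator: Runtime = 1 h/day × 31 days = 31 h
refrigerator: 0.161 kW × 31 h = 4.991 kWh
heated towel rail: 0.14 kW × 39 h = 5.46 kWh
ceiling fan: Runtime = 20 min × 30 = 600 min = 10 h
ceiling fan: 0.06 kW × 10 h = 0.6 kWh
Total energy = 11.051 kWh
Cost = 11.051 × $0.20 = $2.21

$2.21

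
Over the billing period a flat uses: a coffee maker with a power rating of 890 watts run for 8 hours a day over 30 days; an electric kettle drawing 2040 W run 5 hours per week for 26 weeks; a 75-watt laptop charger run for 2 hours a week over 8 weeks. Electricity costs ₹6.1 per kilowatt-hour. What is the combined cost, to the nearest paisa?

₹2928.00

coffee maker: Runtime = 8 h/day × 30 days = 240 h
coffee maker: 0.89 kW × 240 h = 213.6 kWh
electric kettle: Runtime = 5 h/week × 26 weeks = 130 h
electric kettle: 2.04 kW × 130 h = 265.2 kWh
laptop charger: Runtime = 2 h/week × 8 weeks = 16 h
laptop charger: 0.075 kW × 16 h = 1.2 kWh
Total energy = 480 kWh
Cost = 480 × ₹6.1 = ₹2928.00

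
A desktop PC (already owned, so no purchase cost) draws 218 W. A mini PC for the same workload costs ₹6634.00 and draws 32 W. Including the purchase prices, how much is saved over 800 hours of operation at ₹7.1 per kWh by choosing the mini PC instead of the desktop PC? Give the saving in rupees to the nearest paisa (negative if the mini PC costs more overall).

desktop PC: ₹0.00 + (218/1000) kW × 800 h × ₹7.1 = ₹0.00 + ₹1238.24 = ₹1238.24
mini PC: ₹6634.00 + (32/1000) kW × 800 h × ₹7.1 = ₹6634.00 + ₹181.76 = ₹6815.76
Saving = ₹1238.24 − ₹6815.76 = −₹5577.52

-₹5577.52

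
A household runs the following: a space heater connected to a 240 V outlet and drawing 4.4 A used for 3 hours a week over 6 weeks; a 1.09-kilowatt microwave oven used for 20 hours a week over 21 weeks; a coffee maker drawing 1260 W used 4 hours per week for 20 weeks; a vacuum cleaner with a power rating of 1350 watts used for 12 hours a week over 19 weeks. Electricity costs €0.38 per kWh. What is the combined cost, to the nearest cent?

space heater: Power = 4.4 A × 240 V = 1056 W = 1.056 kW
space heater: Runtime = 3 h/week × 6 weeks = 18 h
space heater: 1.056 kW × 18 h = 19.008 kWh
microwave oven: Runtime = 20 h/week × 21 weeks = 420 h
microwave oven: 1.09 kW × 420 h = 457.8 kWh
coffee maker: Runtime = 4 h/week × 20 weeks = 80 h
coffee maker: 1.26 kW × 80 h = 100.8 kWh
vacuum cleaner: Runtime = 12 h/week × 19 weeks = 228 h
vacuum cleaner: 1.35 kW × 228 h = 307.8 kWh
Total energy = 885.408 kWh
Cost = 885.408 × €0.38 = €336.46

€336.46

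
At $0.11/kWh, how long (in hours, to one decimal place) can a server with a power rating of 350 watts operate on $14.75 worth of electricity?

383.1 h

Energy available = $14.75 ÷ $0.11/kWh = 134.0909 kWh
Hours = 134.0909 kWh ÷ 0.35 kW = 383.1 h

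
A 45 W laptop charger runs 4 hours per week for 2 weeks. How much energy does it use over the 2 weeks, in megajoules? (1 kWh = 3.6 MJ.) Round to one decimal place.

Runtime = 4 h/week × 2 weeks = 8 h
Energy = 0.045 kW × 8 h = 0.36 kWh
= 0.36 × 3.6 MJ = 1.3 MJ

1.3 MJ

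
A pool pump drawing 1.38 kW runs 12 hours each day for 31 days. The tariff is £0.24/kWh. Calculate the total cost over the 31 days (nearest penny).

£123.21

Runtime = 12 h/day × 31 days = 372 h
Energy = 1.38 kW × 372 h = 513.36 kWh
Cost = 513.36 kWh × £0.24/kWh = £123.21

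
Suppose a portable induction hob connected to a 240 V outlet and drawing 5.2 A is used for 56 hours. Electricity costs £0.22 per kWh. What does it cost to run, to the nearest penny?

Power = 5.2 A × 240 V = 1248 W = 1.248 kW
Energy = 1.248 kW × 56 h = 69.888 kWh
Cost = 69.888 kWh × £0.22/kWh = £15.38

£15.38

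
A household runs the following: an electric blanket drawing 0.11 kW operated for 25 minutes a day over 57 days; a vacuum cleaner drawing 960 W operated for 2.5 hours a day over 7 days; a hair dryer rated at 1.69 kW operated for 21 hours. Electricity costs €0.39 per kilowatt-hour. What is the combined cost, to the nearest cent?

electric blanket: Runtime = 25 min × 57 = 1425 min = 23.75 h
electric blanket: 0.11 kW × 23.75 h = 2.6125 kWh
vacuum cleaner: Runtime = 2.5 h/day × 7 days = 17.5 h
vacuum cleaner: 0.96 kW × 17.5 h = 16.8 kWh
hair dryer: 1.69 kW × 21 h = 35.49 kWh
Total energy = 54.9025 kWh
Cost = 54.9025 × €0.39 = €21.41

€21.41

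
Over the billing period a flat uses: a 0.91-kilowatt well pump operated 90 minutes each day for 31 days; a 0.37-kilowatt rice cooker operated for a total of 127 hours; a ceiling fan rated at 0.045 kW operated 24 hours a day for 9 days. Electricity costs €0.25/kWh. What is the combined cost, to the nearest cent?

well pump: Runtime = 90 min × 31 = 2790 min = 46.5 h
well pump: 0.91 kW × 46.5 h = 42.315 kWh
rice cooker: 0.37 kW × 127 h = 46.99 kWh
ceiling fan: Runtime = 24 h × 9 = 216 h
ceiling fan: 0.045 kW × 216 h = 9.72 kWh
Total energy = 99.025 kWh
Cost = 99.025 × €0.25 = €24.76

€24.76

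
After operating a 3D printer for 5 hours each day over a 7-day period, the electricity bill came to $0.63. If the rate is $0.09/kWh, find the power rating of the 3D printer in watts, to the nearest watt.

200 W

Energy = $0.63 ÷ $0.09/kWh = 7 kWh
Runtime = 5 h/day × 7 days = 35 h
Power = 7 kWh ÷ 35 h = 0.2 kW = 200 W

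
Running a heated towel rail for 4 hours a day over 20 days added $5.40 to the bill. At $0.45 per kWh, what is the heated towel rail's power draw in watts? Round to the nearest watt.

150 W

Energy = $5.40 ÷ $0.45/kWh = 12 kWh
Runtime = 4 h/day × 20 days = 80 h
Power = 12 kWh ÷ 80 h = 0.15 kW = 150 W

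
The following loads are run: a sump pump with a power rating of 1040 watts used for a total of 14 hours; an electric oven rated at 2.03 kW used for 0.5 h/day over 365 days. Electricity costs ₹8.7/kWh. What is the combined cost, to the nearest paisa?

sump pump: 1.04 kW × 14 h = 14.56 kWh
electric oven: Runtime = 0.5 h/day × 365 days = 182.5 h
electric oven: 2.03 kW × 182.5 h = 370.475 kWh
Total energy = 385.035 kWh
Cost = 385.035 × ₹8.7 = ₹3349.80

₹3349.80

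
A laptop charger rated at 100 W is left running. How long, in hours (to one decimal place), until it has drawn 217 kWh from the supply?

Hours = 217 kWh ÷ 0.1 kW = 2170.0 h

2170.0 h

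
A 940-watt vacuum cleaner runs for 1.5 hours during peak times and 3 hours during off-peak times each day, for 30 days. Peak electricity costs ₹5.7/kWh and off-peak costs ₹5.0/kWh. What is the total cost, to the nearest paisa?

Peak energy = 0.94 kW × 1.5 h × 30 = 42.3 kWh
Off-peak energy = 0.94 kW × 3 h × 30 = 84.6 kWh
Cost = 42.3 × ₹5.7 + 84.6 × ₹5.0 = ₹241.11 + ₹423 = ₹664.11

₹664.11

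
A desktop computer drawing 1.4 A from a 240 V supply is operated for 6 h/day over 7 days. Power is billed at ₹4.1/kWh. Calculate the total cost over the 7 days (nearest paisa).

₹57.86

Power = 1.4 A × 240 V = 336 W = 0.336 kW
Runtime = 6 h/day × 7 days = 42 h
Energy = 0.336 kW × 42 h = 14.112 kWh
Cost = 14.112 kWh × ₹4.1/kWh = ₹57.86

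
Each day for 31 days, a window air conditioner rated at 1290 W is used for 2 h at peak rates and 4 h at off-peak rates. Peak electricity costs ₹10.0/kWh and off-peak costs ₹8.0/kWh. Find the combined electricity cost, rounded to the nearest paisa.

₹2079.48

Peak energy = 1.29 kW × 2 h × 31 = 79.98 kWh
Off-peak energy = 1.29 kW × 4 h × 31 = 159.96 kWh
Cost = 79.98 × ₹10.0 + 159.96 × ₹8.0 = ₹799.8 + ₹1279.68 = ₹2079.48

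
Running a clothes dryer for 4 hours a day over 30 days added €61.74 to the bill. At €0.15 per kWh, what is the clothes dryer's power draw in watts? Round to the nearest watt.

Energy = €61.74 ÷ €0.15/kWh = 411.6 kWh
Runtime = 4 h/day × 30 days = 120 h
Power = 411.6 kWh ÷ 120 h = 3.43 kW = 3430 W

3430 W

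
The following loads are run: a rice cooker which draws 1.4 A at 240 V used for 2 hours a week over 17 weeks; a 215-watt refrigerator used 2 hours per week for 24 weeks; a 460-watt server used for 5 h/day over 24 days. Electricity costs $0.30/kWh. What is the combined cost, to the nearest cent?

$23.08

rice cooker: Power = 1.4 A × 240 V = 336 W = 0.336 kW
rice cooker: Runtime = 2 h/week × 17 weeks = 34 h
rice cooker: 0.336 kW × 34 h = 11.424 kWh
refrigerator: Runtime = 2 h/week × 24 weeks = 48 h
refrigerator: 0.215 kW × 48 h = 10.32 kWh
server: Runtime = 5 h/day × 24 days = 120 h
server: 0.46 kW × 120 h = 55.2 kWh
Total energy = 76.944 kWh
Cost = 76.944 × $0.30 = $23.08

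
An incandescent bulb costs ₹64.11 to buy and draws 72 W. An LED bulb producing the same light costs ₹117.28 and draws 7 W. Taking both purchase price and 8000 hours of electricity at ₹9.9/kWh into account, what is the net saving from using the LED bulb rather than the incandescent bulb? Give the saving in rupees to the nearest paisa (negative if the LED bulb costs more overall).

incandescent bulb: ₹64.11 + (72/1000) kW × 8000 h × ₹9.9 = ₹64.11 + ₹5702.4 = ₹5766.51
LED bulb: ₹117.28 + (7/1000) kW × 8000 h × ₹9.9 = ₹117.28 + ₹554.4 = ₹671.68
Saving = ₹5766.51 − ₹671.68 = ₹5094.83

₹5094.83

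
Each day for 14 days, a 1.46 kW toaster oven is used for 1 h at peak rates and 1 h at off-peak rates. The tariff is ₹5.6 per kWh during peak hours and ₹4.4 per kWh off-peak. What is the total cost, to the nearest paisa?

Peak energy = 1.46 kW × 1 h × 14 = 20.44 kWh
Off-peak energy = 1.46 kW × 1 h × 14 = 20.44 kWh
Cost = 20.44 × ₹5.6 + 20.44 × ₹4.4 = ₹114.464 + ₹89.936 = ₹204.40

₹204.40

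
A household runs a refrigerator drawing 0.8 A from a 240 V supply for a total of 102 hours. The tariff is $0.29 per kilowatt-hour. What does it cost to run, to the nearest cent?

$5.68

Power = 0.8 A × 240 V = 192 W = 0.192 kW
Energy = 0.192 kW × 102 h = 19.584 kWh
Cost = 19.584 kWh × $0.29/kWh = $5.68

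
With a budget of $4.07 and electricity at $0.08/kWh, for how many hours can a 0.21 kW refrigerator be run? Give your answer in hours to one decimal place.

242.3 h

Energy available = $4.07 ÷ $0.08/kWh = 50.875 kWh
Hours = 50.875 kWh ÷ 0.21 kW = 242.3 h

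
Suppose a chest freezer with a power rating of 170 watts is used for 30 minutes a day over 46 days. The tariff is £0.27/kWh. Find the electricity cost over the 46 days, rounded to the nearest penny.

Runtime = 30 min × 46 = 1380 min = 23 h
Energy = 0.17 kW × 23 h = 3.91 kWh
Cost = 3.91 kWh × £0.27/kWh = £1.06

£1.06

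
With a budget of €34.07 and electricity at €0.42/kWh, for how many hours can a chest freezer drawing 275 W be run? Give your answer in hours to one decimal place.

295.0 h

Energy available = €34.07 ÷ €0.42/kWh = 81.119 kWh
Hours = 81.119 kWh ÷ 0.275 kW = 295.0 h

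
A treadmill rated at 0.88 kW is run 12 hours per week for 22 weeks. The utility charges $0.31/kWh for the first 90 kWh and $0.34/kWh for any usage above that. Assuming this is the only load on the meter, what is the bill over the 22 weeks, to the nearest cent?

$76.29

Runtime = 12 h/week × 22 weeks = 264 h
Energy = 0.88 kW × 264 h = 232.32 kWh
Tier 1 (0–90 kWh): 90 × $0.31 = $27.9
Above 90 kWh: 142.32 × $0.34 = $48.3888
Bill = $76.29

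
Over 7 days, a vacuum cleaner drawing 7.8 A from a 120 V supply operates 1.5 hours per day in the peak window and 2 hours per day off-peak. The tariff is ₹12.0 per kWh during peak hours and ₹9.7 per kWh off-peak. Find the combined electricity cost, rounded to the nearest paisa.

₹245.04

Power = 7.8 A × 120 V = 936 W = 0.936 kW
Peak energy = 0.936 kW × 1.5 h × 7 = 9.828 kWh
Off-peak energy = 0.936 kW × 2 h × 7 = 13.104 kWh
Cost = 9.828 × ₹12.0 + 13.104 × ₹9.7 = ₹117.936 + ₹127.1088 = ₹245.04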